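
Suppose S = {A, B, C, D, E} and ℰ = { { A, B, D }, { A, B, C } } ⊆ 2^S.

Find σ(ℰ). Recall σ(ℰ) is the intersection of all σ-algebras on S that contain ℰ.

Start: ℰ ∪ {∅, S} = { {}, { A, B, C }, { A, B, D }, S }.
Pass 1. New:
  { C, E }  = S∖{ A, B, D }
  { D, E }  = S∖{ A, B, C }
  { A, B, C, D }  = { A, B, C } ∪ { A, B, D }
  |family| = 7
Pass 2 adds 4:
  { E }  = S∖{ A, B, C, D }
  { C, D, E }  = { D, E } ∪ { C, E }
  { A, B, C, E }  = { A, B, C } ∪ { C, E }
  { A, B, D, E }  = { D, E } ∪ { A, B, D }
  |family| = 11
Pass 3 adds 3:
  { C }  = S∖{ A, B, D, E }
  { D }  = S∖{ A, B, C, E }
  { A, B }  = S∖{ C, D, E }
  |family| = 14
Pass 4 adds 2:
  { C, D }  = { C } ∪ { D }
  { A, B, E }  = { A, B } ∪ { E }
  |family| = 16
Pass 5: already closed under ᶜ and ∪.

|σ(ℰ)| = 16.  σ(ℰ) = { {}, { C }, { D }, { E }, { A, B }, { C, D }, { C, E }, { D, E }, { A, B, C }, { A, B, D }, { A, B, E }, { C, D, E }, { A, B, C, D }, { A, B, C, E }, { A, B, D, E }, S }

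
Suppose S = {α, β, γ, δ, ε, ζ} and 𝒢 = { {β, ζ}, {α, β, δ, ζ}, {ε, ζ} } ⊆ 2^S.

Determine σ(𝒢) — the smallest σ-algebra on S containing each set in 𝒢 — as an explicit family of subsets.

Take S₀ = 𝒢 ∪ {∅, S} = { {}, {β, ζ}, {ε, ζ}, {α, β, δ, ζ}, S }.
Iteration 1. New:
  {γ, ε}  = {α, β, δ, ζ}ᶜ
  {β, ε, ζ}  = {ε, ζ} ∪ {β, ζ}
  {α, β, γ, δ}  = {ε, ζ}ᶜ
  {α, γ, δ, ε}  = {β, ζ}ᶜ
  {α, β, δ, ε, ζ}  = {α, β, δ, ζ} ∪ {ε, ζ}
  [10 total]
Iteration 2: +7 →
  {γ}  = {α, β, δ, ε, ζ}ᶜ
  {α, γ, δ}  = {β, ε, ζ}ᶜ
  {γ, ε, ζ}  = {ε, ζ} ∪ {γ, ε}
  {β, γ, ε, ζ}  = {β, ζ} ∪ {γ, ε}
  {α, β, γ, δ, ε}  = {α, γ, δ, ε} ∪ {α, β, γ, δ}
  {α, β, γ, δ, ζ}  = {α, β, δ, ζ} ∪ {α, β, γ, δ}
  {α, γ, δ, ε, ζ}  = {ε, ζ} ∪ {α, γ, δ, ε}
  [17 total]
Iteration 3 adds 6:
  {β}  = {α, γ, δ, ε, ζ}ᶜ
  {ε}  = {α, β, γ, δ, ζ}ᶜ
  {ζ}  = {α, β, γ, δ, ε}ᶜ
  {α, δ}  = {β, γ, ε, ζ}ᶜ
  {α, β, δ}  = {γ, ε, ζ}ᶜ
  {β, γ, ζ}  = {γ} ∪ {β, ζ}
  [23 total]
Iteration 4: +9 →
  {β, γ}  = {β} ∪ {γ}
  {β, ε}  = {β} ∪ {ε}
  {γ, ζ}  = {ζ} ∪ {γ}
  {α, δ, ε}  = {β, γ, ζ}ᶜ
  {α, δ, ζ}  = {ζ} ∪ {α, δ}
  {β, γ, ε}  = {β} ∪ {γ, ε}
  {α, β, δ, ε}  = {α, β, δ} ∪ {ε}
  {α, γ, δ, ζ}  = {ζ} ∪ {α, γ, δ}
  {α, δ, ε, ζ}  = {ε, ζ} ∪ {α, δ}
  [32 total]
After Iteration 5 the family is unchanged; done.

|σ(𝒢)| = 32.  σ(𝒢) = { {}, {β}, {γ}, {ε}, {ζ}, {α, δ}, {β, γ}, {β, ε}, {β, ζ}, {γ, ε}, {γ, ζ}, {ε, ζ}, {α, β, δ}, {α, γ, δ}, {α, δ, ε}, {α, δ, ζ}, {β, γ, ε}, {β, γ, ζ}, {β, ε, ζ}, {γ, ε, ζ}, {α, β, γ, δ}, {α, β, δ, ε}, {α, β, δ, ζ}, {α, γ, δ, ε}, {α, γ, δ, ζ}, {α, δ, ε, ζ}, {β, γ, ε, ζ}, {α, β, γ, δ, ε}, {α, β, γ, δ, ζ}, {α, β, δ, ε, ζ}, {α, γ, δ, ε, ζ}, S }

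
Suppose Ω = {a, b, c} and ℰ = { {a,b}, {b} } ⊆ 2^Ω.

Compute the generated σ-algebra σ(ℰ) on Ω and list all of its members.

Take S₀ = ℰ ∪ {∅, Ω} = { {}, {b}, {a,b}, Ω }.
Step 1 (2 new):
  {c}  = complement {a,b}
  {a,c}  = complement {b}
Step 2 (1 new):
  {b,c}  = {c} ∪ {b}
Step 3: 1 new —
  {a}  = complement {b,c}
Step 4 adds nothing — fixpoint reached.

Therefore σ(ℰ) = { {}, {a}, {b}, {c}, {a,b}, {a,c}, {b,c}, Ω } (|σ(ℰ)| = 8).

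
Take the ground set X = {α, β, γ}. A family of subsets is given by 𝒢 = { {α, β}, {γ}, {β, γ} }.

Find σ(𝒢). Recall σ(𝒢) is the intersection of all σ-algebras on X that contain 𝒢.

σ(𝒢) (8 sets): { {}, {α}, {β}, {γ}, {α, β}, {α, γ}, {β, γ}, X }

Check:
Start: 𝒢 ∪ {∅, X} = { {}, {γ}, {α, β}, {β, γ}, X }.
Pass 1 adds 1:
  {α}  = X∖{β, γ}
  (now 6)
Pass 2. New:
  {α, γ}  = {γ} ∪ {α}
  (now 7)
Pass 3. New:
  {β}  = X∖{α, γ}
  (now 8)
Pass 4 adds nothing — fixpoint reached.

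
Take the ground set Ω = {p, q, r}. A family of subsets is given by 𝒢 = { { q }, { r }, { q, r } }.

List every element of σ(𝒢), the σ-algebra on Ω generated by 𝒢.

σ(𝒢) = { {  }, { p }, { q }, { r }, { p, q }, { p, r }, { q, r }, Ω }

Derivation:
Begin from { {  }, { q }, { r }, { q, r }, Ω } (that is, 𝒢 plus ∅ and Ω).
Iteration 1: +3 →
  { p }  = { q, r }ᶜ
  { p, q }  = { r }ᶜ
  { p, r }  = { q }ᶜ
  |family| = 8
Iteration 2: stable.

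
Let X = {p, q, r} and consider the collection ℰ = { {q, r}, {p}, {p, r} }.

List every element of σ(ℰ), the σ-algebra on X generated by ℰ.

Take S₀ = ℰ ∪ {∅, X} = { {}, {p}, {p, r}, {q, r}, X }.
Pass 1: +1 →
  {q}  = {p, r}ᶜ
  — 6 sets.
Pass 2 (1 new):
  {p, q}  = {q} ∪ {p}
  — 7 sets.
Pass 3. New:
  {r}  = {p, q}ᶜ
  — 8 sets.
Pass 4: no new sets; the family is a σ-algebra.

|σ(ℰ)| = 8.  σ(ℰ) = { {}, {p}, {q}, {r}, {p, q}, {p, r}, {q, r}, X }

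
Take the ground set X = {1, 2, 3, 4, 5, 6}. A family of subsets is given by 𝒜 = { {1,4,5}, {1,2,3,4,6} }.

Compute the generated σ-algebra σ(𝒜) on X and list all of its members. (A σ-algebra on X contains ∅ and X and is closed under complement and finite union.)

Start: 𝒜 ∪ {∅, X} = { {}, {1,4,5}, {1,2,3,4,6}, X }.
Round 1: +2 →
  {5}  = X∖{1,2,3,4,6}
  {2,3,6}  = X∖{1,4,5}
  (now 6)
Round 2. New:
  {2,3,5,6}  = {2,3,6} ∪ {5}
  (now 7)
Round 3 (1 new):
  {1,4}  = X∖{2,3,5,6}
  (now 8)
Round 4: already closed under ᶜ and ∪.

σ(𝒜) = { {}, {5}, {1,4}, {1,4,5}, {2,3,6}, {2,3,5,6}, {1,2,3,4,6}, X }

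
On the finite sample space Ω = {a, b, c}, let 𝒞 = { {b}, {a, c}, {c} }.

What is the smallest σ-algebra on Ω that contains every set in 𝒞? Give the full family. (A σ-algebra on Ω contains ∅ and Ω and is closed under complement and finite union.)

Seed the family with 𝒞 together with ∅ and Ω: { ∅, {b}, {c}, {a, c}, Ω }.
Round 1 adds 2:
  {a, b}  = ᶜ of {c}
  {b, c}  = {c} ∪ {b}
  [7 total]
Round 2: +1 →
  {a}  = ᶜ of {b, c}
  [8 total]
Round 3: stable.

σ(𝒞) = { ∅, {a}, {b}, {c}, {a, b}, {a, c}, {b, c}, Ω }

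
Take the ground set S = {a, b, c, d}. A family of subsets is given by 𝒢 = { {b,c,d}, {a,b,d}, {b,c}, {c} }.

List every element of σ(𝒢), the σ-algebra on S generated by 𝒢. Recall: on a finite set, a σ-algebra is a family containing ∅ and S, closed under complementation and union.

Answer: σ(𝒢) = { {}, {a}, {b}, {c}, {d}, {a,b}, {a,c}, {a,d}, {b,c}, {b,d}, {c,d}, {a,b,c}, {a,b,d}, {a,c,d}, {b,c,d}, S }

Check:
Take S₀ = 𝒢 ∪ {∅, S} = { {}, {c}, {b,c}, {a,b,d}, {b,c,d}, S }.
Round 1: +2 →
  {a}  = complement {b,c,d}
  {a,d}  = complement {b,c}
  [8 total]
Round 2 (3 new):
  {a,c}  = {c} ∪ {a}
  {a,b,c}  = {b,c} ∪ {a}
  {a,c,d}  = {c} ∪ {a,d}
  [11 total]
Round 3: 3 new —
  {b}  = complement {a,c,d}
  {d}  = complement {a,b,c}
  {b,d}  = complement {a,c}
  [14 total]
Round 4: +2 →
  {a,b}  = {b} ∪ {a}
  {c,d}  = {c} ∪ {d}
  [16 total]
Round 5: no new sets; the family is a σ-algebra.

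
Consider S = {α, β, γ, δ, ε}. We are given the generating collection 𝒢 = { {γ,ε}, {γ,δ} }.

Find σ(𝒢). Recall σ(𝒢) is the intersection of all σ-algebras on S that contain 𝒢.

σ(𝒢) (16 sets): { ∅, {γ}, {δ}, {ε}, {α,β}, {γ,δ}, {γ,ε}, {δ,ε}, {α,β,γ}, {α,β,δ}, {α,β,ε}, {γ,δ,ε}, {α,β,γ,δ}, {α,β,γ,ε}, {α,β,δ,ε}, S }

Working:
Initial family (4 sets): { ∅, {γ,δ}, {γ,ε}, S }.
Iteration 1. New:
  {α,β,δ}  = S∖{γ,ε}
  {α,β,ε}  = S∖{γ,δ}
  {γ,δ,ε}  = {γ,ε} ∪ {γ,δ}
  (now 7)
Iteration 2 (4 new):
  {α,β}  = S∖{γ,δ,ε}
  {α,β,γ,δ}  = {γ,δ} ∪ {α,β,δ}
  {α,β,γ,ε}  = {α,β,ε} ∪ {γ,ε}
  {α,β,δ,ε}  = {α,β,ε} ∪ {α,β,δ}
  (now 11)
Iteration 3 (3 new):
  {γ}  = S∖{α,β,δ,ε}
  {δ}  = S∖{α,β,γ,ε}
  {ε}  = S∖{α,β,γ,δ}
  (now 14)
Iteration 4. New:
  {δ,ε}  = {δ} ∪ {ε}
  {α,β,γ}  = {γ} ∪ {α,β}
  (now 16)
Iteration 5: stable.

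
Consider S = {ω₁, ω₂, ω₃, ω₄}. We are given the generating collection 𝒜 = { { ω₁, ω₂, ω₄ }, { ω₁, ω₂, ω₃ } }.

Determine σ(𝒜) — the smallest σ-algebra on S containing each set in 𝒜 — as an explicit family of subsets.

Take S₀ = 𝒜 ∪ {∅, S} = { {  }, { ω₁, ω₂, ω₃ }, { ω₁, ω₂, ω₄ }, S }.
Pass 1. New:
  { ω₃ }  = { ω₁, ω₂, ω₄ }ᶜ
  { ω₄ }  = { ω₁, ω₂, ω₃ }ᶜ
  [6 total]
Pass 2 adds 1:
  { ω₃, ω₄ }  = { ω₃ } ∪ { ω₄ }
  [7 total]
Pass 3 adds 1:
  { ω₁, ω₂ }  = { ω₃, ω₄ }ᶜ
  [8 total]
Pass 4: stable.

Therefore σ(𝒜) = { {  }, { ω₃ }, { ω₄ }, { ω₁, ω₂ }, { ω₃, ω₄ }, { ω₁, ω₂, ω₃ }, { ω₁, ω₂, ω₄ }, S } (|σ(𝒜)| = 8).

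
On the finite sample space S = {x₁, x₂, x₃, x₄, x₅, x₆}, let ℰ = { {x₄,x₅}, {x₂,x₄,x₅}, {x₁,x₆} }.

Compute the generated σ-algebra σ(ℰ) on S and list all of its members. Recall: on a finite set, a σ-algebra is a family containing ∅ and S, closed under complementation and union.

σ(ℰ) (16 sets): { {}, {x₂}, {x₃}, {x₁,x₆}, {x₂,x₃}, {x₄,x₅}, {x₁,x₂,x₆}, {x₁,x₃,x₆}, {x₂,x₄,x₅}, {x₃,x₄,x₅}, {x₁,x₂,x₃,x₆}, {x₁,x₄,x₅,x₆}, {x₂,x₃,x₄,x₅}, {x₁,x₂,x₄,x₅,x₆}, {x₁,x₃,x₄,x₅,x₆}, S }

Working:
Seed the family with ℰ together with ∅ and S: { {}, {x₁,x₆}, {x₄,x₅}, {x₂,x₄,x₅}, S }.
Step 1 (5 new):
  {x₁,x₃,x₆}  = complement {x₂,x₄,x₅}
  {x₁,x₂,x₃,x₆}  = complement {x₄,x₅}
  {x₁,x₄,x₅,x₆}  = {x₄,x₅} ∪ {x₁,x₆}
  {x₂,x₃,x₄,x₅}  = complement {x₁,x₆}
  {x₁,x₂,x₄,x₅,x₆}  = {x₁,x₆} ∪ {x₂,x₄,x₅}
  — 10 sets.
Step 2. New:
  {x₃}  = complement {x₁,x₂,x₄,x₅,x₆}
  {x₂,x₃}  = complement {x₁,x₄,x₅,x₆}
  {x₁,x₃,x₄,x₅,x₆}  = {x₁,x₃,x₆} ∪ {x₁,x₄,x₅,x₆}
  — 13 sets.
Step 3. New:
  {x₂}  = complement {x₁,x₃,x₄,x₅,x₆}
  {x₃,x₄,x₅}  = {x₄,x₅} ∪ {x₃}
  — 15 sets.
Step 4: 1 new —
  {x₁,x₂,x₆}  = complement {x₃,x₄,x₅}
  — 16 sets.
After Step 5 the family is unchanged; done.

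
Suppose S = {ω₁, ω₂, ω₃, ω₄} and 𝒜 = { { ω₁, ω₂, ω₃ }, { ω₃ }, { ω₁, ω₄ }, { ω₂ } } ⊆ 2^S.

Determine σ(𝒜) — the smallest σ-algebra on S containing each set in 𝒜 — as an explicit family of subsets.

σ(𝒜) (16 sets): { {  }, { ω₁ }, { ω₂ }, { ω₃ }, { ω₄ }, { ω₁, ω₂ }, { ω₁, ω₃ }, { ω₁, ω₄ }, { ω₂, ω₃ }, { ω₂, ω₄ }, { ω₃, ω₄ }, { ω₁, ω₂, ω₃ }, { ω₁, ω₂, ω₄ }, { ω₁, ω₃, ω₄ }, { ω₂, ω₃, ω₄ }, S }

Working:
Start: 𝒜 ∪ {∅, S} = { {  }, { ω₂ }, { ω₃ }, { ω₁, ω₄ }, { ω₁, ω₂, ω₃ }, S }.
Pass 1: 4 new —
  { ω₄ }  = { ω₁, ω₂, ω₃ }ᶜ
  { ω₂, ω₃ }  = { ω₁, ω₄ }ᶜ
  { ω₁, ω₂, ω₄ }  = { ω₃ }ᶜ
  { ω₁, ω₃, ω₄ }  = { ω₂ }ᶜ
Pass 2. New:
  { ω₂, ω₄ }  = { ω₂ } ∪ { ω₄ }
  { ω₃, ω₄ }  = { ω₃ } ∪ { ω₄ }
  { ω₂, ω₃, ω₄ }  = { ω₂, ω₃ } ∪ { ω₄ }
Pass 3. New:
  { ω₁ }  = { ω₂, ω₃, ω₄ }ᶜ
  { ω₁, ω₂ }  = { ω₃, ω₄ }ᶜ
  { ω₁, ω₃ }  = { ω₂, ω₄ }ᶜ
Pass 4: closed — nothing new.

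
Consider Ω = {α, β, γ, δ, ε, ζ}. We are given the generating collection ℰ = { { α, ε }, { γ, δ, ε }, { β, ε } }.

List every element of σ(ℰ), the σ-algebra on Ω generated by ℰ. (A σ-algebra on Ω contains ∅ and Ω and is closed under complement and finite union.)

Answer: σ(ℰ) = { {  }, { α }, { β }, { ε }, { ζ }, { α, β }, { α, ε }, { α, ζ }, { β, ε }, { β, ζ }, { γ, δ }, { ε, ζ }, { α, β, ε }, { α, β, ζ }, { α, γ, δ }, { α, ε, ζ }, { β, γ, δ }, { β, ε, ζ }, { γ, δ, ε }, { γ, δ, ζ }, { α, β, γ, δ }, { α, β, ε, ζ }, { α, γ, δ, ε }, { α, γ, δ, ζ }, { β, γ, δ, ε }, { β, γ, δ, ζ }, { γ, δ, ε, ζ }, { α, β, γ, δ, ε }, { α, β, γ, δ, ζ }, { α, γ, δ, ε, ζ }, { β, γ, δ, ε, ζ }, Ω }

Check:
Start: ℰ ∪ {∅, Ω} = { {  }, { α, ε }, { β, ε }, { γ, δ, ε }, Ω }.
Iteration 1. New:
  { α, β, ε }  = { β, ε } ∪ { α, ε }
  { α, β, ζ }  = complement { γ, δ, ε }
  { α, γ, δ, ε }  = { γ, δ, ε } ∪ { α, ε }
  { α, γ, δ, ζ }  = complement { β, ε }
  { β, γ, δ, ε }  = { β, ε } ∪ { γ, δ, ε }
  { β, γ, δ, ζ }  = complement { α, ε }
Iteration 2 adds 8:
  { α, ζ }  = complement { β, γ, δ, ε }
  { β, ζ }  = complement { α, γ, δ, ε }
  { γ, δ, ζ }  = complement { α, β, ε }
  { α, β, ε, ζ }  = { β, ε } ∪ { α, β, ζ }
  { α, β, γ, δ, ε }  = { β, ε } ∪ { α, γ, δ, ε }
  { α, β, γ, δ, ζ }  = { β, γ, δ, ζ } ∪ { α, γ, δ, ζ }
  { α, γ, δ, ε, ζ }  = { γ, δ, ε } ∪ { α, γ, δ, ζ }
  { β, γ, δ, ε, ζ }  = { β, ε } ∪ { β, γ, δ, ζ }
Iteration 3 (8 new):
  { α }  = complement { β, γ, δ, ε, ζ }
  { β }  = complement { α, γ, δ, ε, ζ }
  { ε }  = complement { α, β, γ, δ, ζ }
  { ζ }  = complement { α, β, γ, δ, ε }
  { γ, δ }  = complement { α, β, ε, ζ }
  { α, ε, ζ }  = { α, ζ } ∪ { α, ε }
  { β, ε, ζ }  = { β, ε } ∪ { β, ζ }
  { γ, δ, ε, ζ }  = { γ, δ, ε } ∪ { γ, δ, ζ }
Iteration 4 adds 4:
  { α, β }  = complement { γ, δ, ε, ζ }
  { ε, ζ }  = { ζ } ∪ { ε }
  { α, γ, δ }  = complement { β, ε, ζ }
  { β, γ, δ }  = complement { α, ε, ζ }
Iteration 5 adds 1:
  { α, β, γ, δ }  = complement { ε, ζ }
After Iteration 6 the family is unchanged; done.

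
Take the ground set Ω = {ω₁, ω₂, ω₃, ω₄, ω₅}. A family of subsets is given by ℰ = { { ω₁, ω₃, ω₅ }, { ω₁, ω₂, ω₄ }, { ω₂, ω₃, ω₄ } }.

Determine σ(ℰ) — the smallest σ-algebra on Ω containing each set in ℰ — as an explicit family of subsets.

Take S₀ = ℰ ∪ {∅, Ω} = { {  }, { ω₁, ω₂, ω₄ }, { ω₁, ω₃, ω₅ }, { ω₂, ω₃, ω₄ }, Ω }.
Pass 1: +4 →
  { ω₁, ω₅ }  = ᶜ of { ω₂, ω₃, ω₄ }
  { ω₂, ω₄ }  = ᶜ of { ω₁, ω₃, ω₅ }
  { ω₃, ω₅ }  = ᶜ of { ω₁, ω₂, ω₄ }
  { ω₁, ω₂, ω₃, ω₄ }  = { ω₂, ω₃, ω₄ } ∪ { ω₁, ω₂, ω₄ }
  — 9 sets.
Pass 2 (3 new):
  { ω₅ }  = ᶜ of { ω₁, ω₂, ω₃, ω₄ }
  { ω₁, ω₂, ω₄, ω₅ }  = { ω₁, ω₂, ω₄ } ∪ { ω₁, ω₅ }
  { ω₂, ω₃, ω₄, ω₅ }  = { ω₂, ω₃, ω₄ } ∪ { ω₃, ω₅ }
  — 12 sets.
Pass 3: +3 →
  { ω₁ }  = ᶜ of { ω₂, ω₃, ω₄, ω₅ }
  { ω₃ }  = ᶜ of { ω₁, ω₂, ω₄, ω₅ }
  { ω₂, ω₄, ω₅ }  = { ω₂, ω₄ } ∪ { ω₅ }
  — 15 sets.
Pass 4: 1 new —
  { ω₁, ω₃ }  = ᶜ of { ω₂, ω₄, ω₅ }
  — 16 sets.
After Pass 5 the family is unchanged; done.

|σ(ℰ)| = 16.  σ(ℰ) = { {  }, { ω₁ }, { ω₃ }, { ω₅ }, { ω₁, ω₃ }, { ω₁, ω₅ }, { ω₂, ω₄ }, { ω₃, ω₅ }, { ω₁, ω₂, ω₄ }, { ω₁, ω₃, ω₅ }, { ω₂, ω₃, ω₄ }, { ω₂, ω₄, ω₅ }, { ω₁, ω₂, ω₃, ω₄ }, { ω₁, ω₂, ω₄, ω₅ }, { ω₂, ω₃, ω₄, ω₅ }, Ω }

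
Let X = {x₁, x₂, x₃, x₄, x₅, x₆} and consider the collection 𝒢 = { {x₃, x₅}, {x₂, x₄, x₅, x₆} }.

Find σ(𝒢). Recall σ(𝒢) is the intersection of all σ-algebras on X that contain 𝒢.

σ(𝒢) (16 sets): { {}, {x₁}, {x₃}, {x₅}, {x₁, x₃}, {x₁, x₅}, {x₃, x₅}, {x₁, x₃, x₅}, {x₂, x₄, x₆}, {x₁, x₂, x₄, x₆}, {x₂, x₃, x₄, x₆}, {x₂, x₄, x₅, x₆}, {x₁, x₂, x₃, x₄, x₆}, {x₁, x₂, x₄, x₅, x₆}, {x₂, x₃, x₄, x₅, x₆}, X }

Check:
Initial family (4 sets): { {}, {x₃, x₅}, {x₂, x₄, x₅, x₆}, X }.
Pass 1. New:
  {x₁, x₃}  = complement {x₂, x₄, x₅, x₆}
  {x₁, x₂, x₄, x₆}  = complement {x₃, x₅}
  {x₂, x₃, x₄, x₅, x₆}  = {x₃, x₅} ∪ {x₂, x₄, x₅, x₆}
Pass 2. New:
  {x₁}  = complement {x₂, x₃, x₄, x₅, x₆}
  {x₁, x₃, x₅}  = {x₁, x₃} ∪ {x₃, x₅}
  {x₁, x₂, x₃, x₄, x₆}  = {x₁, x₂, x₄, x₆} ∪ {x₁, x₃}
  {x₁, x₂, x₄, x₅, x₆}  = {x₂, x₄, x₅, x₆} ∪ {x₁, x₂, x₄, x₆}
Pass 3: 3 new —
  {x₃}  = complement {x₁, x₂, x₄, x₅, x₆}
  {x₅}  = complement {x₁, x₂, x₃, x₄, x₆}
  {x₂, x₄, x₆}  = complement {x₁, x₃, x₅}
Pass 4 adds 2:
  {x₁, x₅}  = {x₅} ∪ {x₁}
  {x₂, x₃, x₄, x₆}  = {x₂, x₄, x₆} ∪ {x₃}
Pass 5: already closed under ᶜ and ∪.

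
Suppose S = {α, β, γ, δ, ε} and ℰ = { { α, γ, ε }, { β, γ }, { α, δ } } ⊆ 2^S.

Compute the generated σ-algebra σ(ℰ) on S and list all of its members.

Take S₀ = ℰ ∪ {∅, S} = { {  }, { α, δ }, { β, γ }, { α, γ, ε }, S }.
Iteration 1 (6 new):
  { β, δ }  = complement { α, γ, ε }
  { α, δ, ε }  = complement { β, γ }
  { β, γ, ε }  = complement { α, δ }
  { α, β, γ, δ }  = { β, γ } ∪ { α, δ }
  { α, β, γ, ε }  = { β, γ } ∪ { α, γ, ε }
  { α, γ, δ, ε }  = { α, δ } ∪ { α, γ, ε }
  |family| = 11
Iteration 2: 7 new —
  { β }  = complement { α, γ, δ, ε }
  { δ }  = complement { α, β, γ, ε }
  { ε }  = complement { α, β, γ, δ }
  { α, β, δ }  = { α, δ } ∪ { β, δ }
  { β, γ, δ }  = { β, γ } ∪ { β, δ }
  { α, β, δ, ε }  = { α, δ, ε } ∪ { β, δ }
  { β, γ, δ, ε }  = { β, γ, ε } ∪ { β, δ }
  |family| = 18
Iteration 3: 7 new —
  { α }  = complement { β, γ, δ, ε }
  { γ }  = complement { α, β, δ, ε }
  { α, ε }  = complement { β, γ, δ }
  { β, ε }  = { β } ∪ { ε }
  { γ, ε }  = complement { α, β, δ }
  { δ, ε }  = { δ } ∪ { ε }
  { β, δ, ε }  = { β, δ } ∪ { ε }
  |family| = 25
Iteration 4. New:
  { α, β }  = { β } ∪ { α }
  { α, γ }  = complement { β, δ, ε }
  { γ, δ }  = { γ } ∪ { δ }
  { α, β, γ }  = complement { δ, ε }
  { α, β, ε }  = { β, ε } ∪ { α, ε }
  { α, γ, δ }  = complement { β, ε }
  { γ, δ, ε }  = { δ, ε } ∪ { γ }
  |family| = 32
After Iteration 5 the family is unchanged; done.

σ(ℰ) = { {  }, { α }, { β }, { γ }, { δ }, { ε }, { α, β }, { α, γ }, { α, δ }, { α, ε }, { β, γ }, { β, δ }, { β, ε }, { γ, δ }, { γ, ε }, { δ, ε }, { α, β, γ }, { α, β, δ }, { α, β, ε }, { α, γ, δ }, { α, γ, ε }, { α, δ, ε }, { β, γ, δ }, { β, γ, ε }, { β, δ, ε }, { γ, δ, ε }, { α, β, γ, δ }, { α, β, γ, ε }, { α, β, δ, ε }, { α, γ, δ, ε }, { β, γ, δ, ε }, S }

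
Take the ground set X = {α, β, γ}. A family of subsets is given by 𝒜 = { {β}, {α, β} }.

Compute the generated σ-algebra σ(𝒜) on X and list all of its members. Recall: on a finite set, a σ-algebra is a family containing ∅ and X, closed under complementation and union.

σ(𝒜) (8 sets): { {}, {α}, {β}, {γ}, {α, β}, {α, γ}, {β, γ}, X }

Derivation:
Seed the family with 𝒜 together with ∅ and X: { {}, {β}, {α, β}, X }.
Pass 1 adds 2:
  {γ}  = X∖{α, β}
  {α, γ}  = X∖{β}
  |family| = 6
Pass 2: 1 new —
  {β, γ}  = {γ} ∪ {β}
  |family| = 7
Pass 3. New:
  {α}  = X∖{β, γ}
  |family| = 8
Pass 4: closed — nothing new.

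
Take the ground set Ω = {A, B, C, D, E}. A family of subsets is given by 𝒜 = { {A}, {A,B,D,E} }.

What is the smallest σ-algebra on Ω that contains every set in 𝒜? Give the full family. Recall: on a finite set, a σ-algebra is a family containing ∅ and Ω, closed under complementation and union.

Answer: σ(𝒜) = { ∅, {A}, {C}, {A,C}, {B,D,E}, {A,B,D,E}, {B,C,D,E}, Ω }

Trace:
Begin from { ∅, {A}, {A,B,D,E}, Ω } (that is, 𝒜 plus ∅ and Ω).
Round 1 adds 2:
  {C}  = {A,B,D,E}ᶜ
  {B,C,D,E}  = {A}ᶜ
Round 2: +1 →
  {A,C}  = {C} ∪ {A}
Round 3: +1 →
  {B,D,E}  = {A,C}ᶜ
After Round 4 the family is unchanged; done.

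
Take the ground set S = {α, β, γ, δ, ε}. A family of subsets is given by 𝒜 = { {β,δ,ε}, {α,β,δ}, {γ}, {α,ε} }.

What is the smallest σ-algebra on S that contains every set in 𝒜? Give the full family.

Seed the family with 𝒜 together with ∅ and S: { ∅, {γ}, {α,ε}, {α,β,δ}, {β,δ,ε}, S }.
Round 1: 7 new —
  {α,γ}  = ᶜ of {β,δ,ε}
  {γ,ε}  = ᶜ of {α,β,δ}
  {α,γ,ε}  = {γ} ∪ {α,ε}
  {β,γ,δ}  = ᶜ of {α,ε}
  {α,β,γ,δ}  = {γ} ∪ {α,β,δ}
  {α,β,δ,ε}  = ᶜ of {γ}
  {β,γ,δ,ε}  = {γ} ∪ {β,δ,ε}
Round 2: +3 →
  {α}  = ᶜ of {β,γ,δ,ε}
  {ε}  = ᶜ of {α,β,γ,δ}
  {β,δ}  = ᶜ of {α,γ,ε}
Round 3: already closed under ᶜ and ∪.

Hence σ(𝒜) has 16 members: { ∅, {α}, {γ}, {ε}, {α,γ}, {α,ε}, {β,δ}, {γ,ε}, {α,β,δ}, {α,γ,ε}, {β,γ,δ}, {β,δ,ε}, {α,β,γ,δ}, {α,β,δ,ε}, {β,γ,δ,ε}, S }.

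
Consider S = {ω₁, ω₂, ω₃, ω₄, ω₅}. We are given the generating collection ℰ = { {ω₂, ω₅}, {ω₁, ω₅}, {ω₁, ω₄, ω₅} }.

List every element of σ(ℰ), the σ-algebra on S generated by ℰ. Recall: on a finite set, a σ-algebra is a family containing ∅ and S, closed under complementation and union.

Initial family (5 sets): { {}, {ω₁, ω₅}, {ω₂, ω₅}, {ω₁, ω₄, ω₅}, S }.
Step 1. New:
  {ω₂, ω₃}  = {ω₁, ω₄, ω₅}ᶜ
  {ω₁, ω₂, ω₅}  = {ω₂, ω₅} ∪ {ω₁, ω₅}
  {ω₁, ω₃, ω₄}  = {ω₂, ω₅}ᶜ
  {ω₂, ω₃, ω₄}  = {ω₁, ω₅}ᶜ
  {ω₁, ω₂, ω₄, ω₅}  = {ω₁, ω₄, ω₅} ∪ {ω₂, ω₅}
  [10 total]
Step 2. New:
  {ω₃}  = {ω₁, ω₂, ω₄, ω₅}ᶜ
  {ω₃, ω₄}  = {ω₁, ω₂, ω₅}ᶜ
  {ω₂, ω₃, ω₅}  = {ω₂, ω₅} ∪ {ω₂, ω₃}
  {ω₁, ω₂, ω₃, ω₄}  = {ω₂, ω₃, ω₄} ∪ {ω₁, ω₃, ω₄}
  {ω₁, ω₂, ω₃, ω₅}  = {ω₁, ω₂, ω₅} ∪ {ω₂, ω₃}
  {ω₁, ω₃, ω₄, ω₅}  = {ω₁, ω₄, ω₅} ∪ {ω₁, ω₃, ω₄}
  {ω₂, ω₃, ω₄, ω₅}  = {ω₂, ω₅} ∪ {ω₂, ω₃, ω₄}
  [17 total]
Step 3: 6 new —
  {ω₁}  = {ω₂, ω₃, ω₄, ω₅}ᶜ
  {ω₂}  = {ω₁, ω₃, ω₄, ω₅}ᶜ
  {ω₄}  = {ω₁, ω₂, ω₃, ω₅}ᶜ
  {ω₅}  = {ω₁, ω₂, ω₃, ω₄}ᶜ
  {ω₁, ω₄}  = {ω₂, ω₃, ω₅}ᶜ
  {ω₁, ω₃, ω₅}  = {ω₃} ∪ {ω₁, ω₅}
  [23 total]
Step 4: 9 new —
  {ω₁, ω₂}  = {ω₂} ∪ {ω₁}
  {ω₁, ω₃}  = {ω₃} ∪ {ω₁}
  {ω₂, ω₄}  = {ω₁, ω₃, ω₅}ᶜ
  {ω₃, ω₅}  = {ω₅} ∪ {ω₃}
  {ω₄, ω₅}  = {ω₅} ∪ {ω₄}
  {ω₁, ω₂, ω₃}  = {ω₂, ω₃} ∪ {ω₁}
  {ω₁, ω₂, ω₄}  = {ω₂} ∪ {ω₁, ω₄}
  {ω₂, ω₄, ω₅}  = {ω₂, ω₅} ∪ {ω₄}
  {ω₃, ω₄, ω₅}  = {ω₃, ω₄} ∪ {ω₅}
  [32 total]
Step 5 adds nothing — fixpoint reached.

σ(ℰ) = { {}, {ω₁}, {ω₂}, {ω₃}, {ω₄}, {ω₅}, {ω₁, ω₂}, {ω₁, ω₃}, {ω₁, ω₄}, {ω₁, ω₅}, {ω₂, ω₃}, {ω₂, ω₄}, {ω₂, ω₅}, {ω₃, ω₄}, {ω₃, ω₅}, {ω₄, ω₅}, {ω₁, ω₂, ω₃}, {ω₁, ω₂, ω₄}, {ω₁, ω₂, ω₅}, {ω₁, ω₃, ω₄}, {ω₁, ω₃, ω₅}, {ω₁, ω₄, ω₅}, {ω₂, ω₃, ω₄}, {ω₂, ω₃, ω₅}, {ω₂, ω₄, ω₅}, {ω₃, ω₄, ω₅}, {ω₁, ω₂, ω₃, ω₄}, {ω₁, ω₂, ω₃, ω₅}, {ω₁, ω₂, ω₄, ω₅}, {ω₁, ω₃, ω₄, ω₅}, {ω₂, ω₃, ω₄, ω₅}, S }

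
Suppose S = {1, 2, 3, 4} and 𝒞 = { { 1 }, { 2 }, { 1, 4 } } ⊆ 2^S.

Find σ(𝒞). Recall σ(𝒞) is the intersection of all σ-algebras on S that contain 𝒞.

Begin from { {  }, { 1 }, { 2 }, { 1, 4 }, S } (that is, 𝒞 plus ∅ and S).
Round 1: 5 new —
  { 1, 2 }  = { 2 } ∪ { 1 }
  { 2, 3 }  = ᶜ of { 1, 4 }
  { 1, 2, 4 }  = { 1, 4 } ∪ { 2 }
  { 1, 3, 4 }  = ᶜ of { 2 }
  { 2, 3, 4 }  = ᶜ of { 1 }
  |family| = 10
Round 2: 3 new —
  { 3 }  = ᶜ of { 1, 2, 4 }
  { 3, 4 }  = ᶜ of { 1, 2 }
  { 1, 2, 3 }  = { 1, 2 } ∪ { 2, 3 }
  |family| = 13
Round 3: 2 new —
  { 4 }  = ᶜ of { 1, 2, 3 }
  { 1, 3 }  = { 3 } ∪ { 1 }
  |family| = 15
Round 4 (1 new):
  { 2, 4 }  = ᶜ of { 1, 3 }
  |family| = 16
After Round 5 the family is unchanged; done.

Hence σ(𝒞) has 16 members: { {  }, { 1 }, { 2 }, { 3 }, { 4 }, { 1, 2 }, { 1, 3 }, { 1, 4 }, { 2, 3 }, { 2, 4 }, { 3, 4 }, { 1, 2, 3 }, { 1, 2, 4 }, { 1, 3, 4 }, { 2, 3, 4 }, S }.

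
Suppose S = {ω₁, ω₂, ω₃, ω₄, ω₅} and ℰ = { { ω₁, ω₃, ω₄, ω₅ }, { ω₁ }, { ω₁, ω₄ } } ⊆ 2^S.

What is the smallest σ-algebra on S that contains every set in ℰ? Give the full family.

Begin from { ∅, { ω₁ }, { ω₁, ω₄ }, { ω₁, ω₃, ω₄, ω₅ }, S } (that is, ℰ plus ∅ and S).
Pass 1: +3 →
  { ω₂ }  = ᶜ of { ω₁, ω₃, ω₄, ω₅ }
  { ω₂, ω₃, ω₅ }  = ᶜ of { ω₁, ω₄ }
  { ω₂, ω₃, ω₄, ω₅ }  = ᶜ of { ω₁ }
  |family| = 8
Pass 2: 3 new —
  { ω₁, ω₂ }  = { ω₂ } ∪ { ω₁ }
  { ω₁, ω₂, ω₄ }  = { ω₂ } ∪ { ω₁, ω₄ }
  { ω₁, ω₂, ω₃, ω₅ }  = { ω₂, ω₃, ω₅ } ∪ { ω₁ }
  |family| = 11
Pass 3 (3 new):
  { ω₄ }  = ᶜ of { ω₁, ω₂, ω₃, ω₅ }
  { ω₃, ω₅ }  = ᶜ of { ω₁, ω₂, ω₄ }
  { ω₃, ω₄, ω₅ }  = ᶜ of { ω₁, ω₂ }
  |family| = 14
Pass 4: 2 new —
  { ω₂, ω₄ }  = { ω₄ } ∪ { ω₂ }
  { ω₁, ω₃, ω₅ }  = { ω₃, ω₅ } ∪ { ω₁ }
  |family| = 16
After Pass 5 the family is unchanged; done.

Hence σ(ℰ) has 16 members: { ∅, { ω₁ }, { ω₂ }, { ω₄ }, { ω₁, ω₂ }, { ω₁, ω₄ }, { ω₂, ω₄ }, { ω₃, ω₅ }, { ω₁, ω₂, ω₄ }, { ω₁, ω₃, ω₅ }, { ω₂, ω₃, ω₅ }, { ω₃, ω₄, ω₅ }, { ω₁, ω₂, ω₃, ω₅ }, { ω₁, ω₃, ω₄, ω₅ }, { ω₂, ω₃, ω₄, ω₅ }, S }.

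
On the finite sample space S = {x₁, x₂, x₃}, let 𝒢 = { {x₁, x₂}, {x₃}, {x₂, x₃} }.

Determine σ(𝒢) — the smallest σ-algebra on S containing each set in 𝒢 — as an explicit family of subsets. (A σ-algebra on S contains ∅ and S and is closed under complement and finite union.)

Answer: σ(𝒢) = { {}, {x₁}, {x₂}, {x₃}, {x₁, x₂}, {x₁, x₃}, {x₂, x₃}, S }

Derivation:
Take S₀ = 𝒢 ∪ {∅, S} = { {}, {x₃}, {x₁, x₂}, {x₂, x₃}, S }.
Step 1 adds 1:
  {x₁}  = ᶜ of {x₂, x₃}
  [6 total]
Step 2 (1 new):
  {x₁, x₃}  = {x₃} ∪ {x₁}
  [7 total]
Step 3. New:
  {x₂}  = ᶜ of {x₁, x₃}
  [8 total]
Step 4: stable.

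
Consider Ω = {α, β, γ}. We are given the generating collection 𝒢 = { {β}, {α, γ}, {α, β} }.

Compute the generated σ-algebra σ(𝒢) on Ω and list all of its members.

σ(𝒢) (8 sets): { {}, {α}, {β}, {γ}, {α, β}, {α, γ}, {β, γ}, Ω }

Trace:
Start: 𝒢 ∪ {∅, Ω} = { {}, {β}, {α, β}, {α, γ}, Ω }.
Step 1. New:
  {γ}  = {α, β}ᶜ
  |family| = 6
Step 2: +1 →
  {β, γ}  = {γ} ∪ {β}
  |family| = 7
Step 3: 1 new —
  {α}  = {β, γ}ᶜ
  |family| = 8
Step 4: already closed under ᶜ and ∪.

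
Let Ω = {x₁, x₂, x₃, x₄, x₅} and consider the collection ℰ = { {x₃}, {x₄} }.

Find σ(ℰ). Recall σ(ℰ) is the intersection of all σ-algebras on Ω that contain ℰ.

Seed the family with ℰ together with ∅ and Ω: { {}, {x₃}, {x₄}, Ω }.
Iteration 1 adds 3:
  {x₃,x₄}  = {x₃} ∪ {x₄}
  {x₁,x₂,x₃,x₅}  = complement {x₄}
  {x₁,x₂,x₄,x₅}  = complement {x₃}
  |family| = 7
Iteration 2: +1 →
  {x₁,x₂,x₅}  = complement {x₃,x₄}
  |family| = 8
Iteration 3: stable.

Therefore σ(ℰ) = { {}, {x₃}, {x₄}, {x₃,x₄}, {x₁,x₂,x₅}, {x₁,x₂,x₃,x₅}, {x₁,x₂,x₄,x₅}, Ω } (|σ(ℰ)| = 8).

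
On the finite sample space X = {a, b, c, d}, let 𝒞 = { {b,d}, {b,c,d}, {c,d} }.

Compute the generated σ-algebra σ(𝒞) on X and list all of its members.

σ(𝒞) = { ∅, {a}, {b}, {c}, {d}, {a,b}, {a,c}, {a,d}, {b,c}, {b,d}, {c,d}, {a,b,c}, {a,b,d}, {a,c,d}, {b,c,d}, X }

Derivation:
Start: 𝒞 ∪ {∅, X} = { ∅, {b,d}, {c,d}, {b,c,d}, X }.
Round 1. New:
  {a}  = X∖{b,c,d}
  {a,b}  = X∖{c,d}
  {a,c}  = X∖{b,d}
  [8 total]
Round 2. New:
  {a,b,c}  = {a,b} ∪ {a,c}
  {a,b,d}  = {a,b} ∪ {b,d}
  {a,c,d}  = {c,d} ∪ {a,c}
  [11 total]
Round 3: +3 →
  {b}  = X∖{a,c,d}
  {c}  = X∖{a,b,d}
  {d}  = X∖{a,b,c}
  [14 total]
Round 4: +2 →
  {a,d}  = {d} ∪ {a}
  {b,c}  = {c} ∪ {b}
  [16 total]
Round 5 adds nothing — fixpoint reached.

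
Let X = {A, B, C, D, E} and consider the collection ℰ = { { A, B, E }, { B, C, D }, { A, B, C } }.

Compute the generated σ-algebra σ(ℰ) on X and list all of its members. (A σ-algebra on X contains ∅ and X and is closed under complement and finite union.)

Answer: σ(ℰ) = { {}, { A }, { B }, { C }, { D }, { E }, { A, B }, { A, C }, { A, D }, { A, E }, { B, C }, { B, D }, { B, E }, { C, D }, { C, E }, { D, E }, { A, B, C }, { A, B, D }, { A, B, E }, { A, C, D }, { A, C, E }, { A, D, E }, { B, C, D }, { B, C, E }, { B, D, E }, { C, D, E }, { A, B, C, D }, { A, B, C, E }, { A, B, D, E }, { A, C, D, E }, { B, C, D, E }, X }

Derivation:
Seed the family with ℰ together with ∅ and X: { {}, { A, B, C }, { A, B, E }, { B, C, D }, X }.
Pass 1 (5 new):
  { A, E }  = complement { B, C, D }
  { C, D }  = complement { A, B, E }
  { D, E }  = complement { A, B, C }
  { A, B, C, D }  = { A, B, C } ∪ { B, C, D }
  { A, B, C, E }  = { A, B, E } ∪ { A, B, C }
  |family| = 10
Pass 2 adds 7:
  { D }  = complement { A, B, C, E }
  { E }  = complement { A, B, C, D }
  { A, D, E }  = { D, E } ∪ { A, E }
  { C, D, E }  = { C, D } ∪ { D, E }
  { A, B, D, E }  = { D, E } ∪ { A, B, E }
  { A, C, D, E }  = { C, D } ∪ { A, E }
  { B, C, D, E }  = { B, C, D } ∪ { D, E }
  |family| = 17
Pass 3 adds 5:
  { A }  = complement { B, C, D, E }
  { B }  = complement { A, C, D, E }
  { C }  = complement { A, B, D, E }
  { A, B }  = complement { C, D, E }
  { B, C }  = complement { A, D, E }
  |family| = 22
Pass 4 (10 new):
  { A, C }  = { C } ∪ { A }
  { A, D }  = { D } ∪ { A }
  { B, D }  = { B } ∪ { D }
  { B, E }  = { B } ∪ { E }
  { C, E }  = { E } ∪ { C }
  { A, B, D }  = { A, B } ∪ { D }
  { A, C, D }  = { C, D } ∪ { A }
  { A, C, E }  = { C } ∪ { A, E }
  { B, C, E }  = { E } ∪ { B, C }
  { B, D, E }  = { B } ∪ { D, E }
  |family| = 32
Pass 5: no new sets; the family is a σ-algebra.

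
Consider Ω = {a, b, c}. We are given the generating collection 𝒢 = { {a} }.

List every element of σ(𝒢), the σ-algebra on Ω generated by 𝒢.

Answer: σ(𝒢) = { ∅, {a}, {b,c}, Ω }

Derivation:
Take S₀ = 𝒢 ∪ {∅, Ω} = { ∅, {a}, Ω }.
Pass 1 (1 new):
  {b,c}  = Ω∖{a}
Pass 2: no new sets; the family is a σ-algebra.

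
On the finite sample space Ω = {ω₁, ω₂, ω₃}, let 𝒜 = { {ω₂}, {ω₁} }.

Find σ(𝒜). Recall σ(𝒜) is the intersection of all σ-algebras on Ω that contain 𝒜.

Start: 𝒜 ∪ {∅, Ω} = { {}, {ω₁}, {ω₂}, Ω }.
Step 1 (3 new):
  {ω₁,ω₂}  = {ω₂} ∪ {ω₁}
  {ω₁,ω₃}  = Ω∖{ω₂}
  {ω₂,ω₃}  = Ω∖{ω₁}
  — 7 sets.
Step 2 adds 1:
  {ω₃}  = Ω∖{ω₁,ω₂}
  — 8 sets.
Step 3 adds nothing — fixpoint reached.

Therefore σ(𝒜) = { {}, {ω₁}, {ω₂}, {ω₃}, {ω₁,ω₂}, {ω₁,ω₃}, {ω₂,ω₃}, Ω } (|σ(𝒜)| = 8).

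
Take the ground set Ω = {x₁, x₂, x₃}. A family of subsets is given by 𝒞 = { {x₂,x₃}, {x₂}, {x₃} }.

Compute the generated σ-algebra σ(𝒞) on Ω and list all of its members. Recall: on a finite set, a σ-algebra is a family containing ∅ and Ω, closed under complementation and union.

σ(𝒞) = { {}, {x₁}, {x₂}, {x₃}, {x₁,x₂}, {x₁,x₃}, {x₂,x₃}, Ω }

Check:
Begin from { {}, {x₂}, {x₃}, {x₂,x₃}, Ω } (that is, 𝒞 plus ∅ and Ω).
Step 1 adds 3:
  {x₁}  = complement {x₂,x₃}
  {x₁,x₂}  = complement {x₃}
  {x₁,x₃}  = complement {x₂}
  (now 8)
Step 2: no new sets; the family is a σ-algebra.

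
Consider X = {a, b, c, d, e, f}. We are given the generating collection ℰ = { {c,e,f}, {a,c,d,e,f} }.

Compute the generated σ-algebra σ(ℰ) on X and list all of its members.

Begin from { {}, {c,e,f}, {a,c,d,e,f}, X } (that is, ℰ plus ∅ and X).
Round 1: 2 new —
  {b}  = ᶜ of {a,c,d,e,f}
  {a,b,d}  = ᶜ of {c,e,f}
  — 6 sets.
Round 2: +1 →
  {b,c,e,f}  = {c,e,f} ∪ {b}
  — 7 sets.
Round 3: 1 new —
  {a,d}  = ᶜ of {b,c,e,f}
  — 8 sets.
Round 4: closed — nothing new.

σ(ℰ) = { {}, {b}, {a,d}, {a,b,d}, {c,e,f}, {b,c,e,f}, {a,c,d,e,f}, X }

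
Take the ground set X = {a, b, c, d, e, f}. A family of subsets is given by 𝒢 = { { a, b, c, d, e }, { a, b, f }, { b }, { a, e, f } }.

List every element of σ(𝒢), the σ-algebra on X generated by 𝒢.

Answer: σ(𝒢) = { {  }, { a }, { b }, { e }, { f }, { a, b }, { a, e }, { a, f }, { b, e }, { b, f }, { c, d }, { e, f }, { a, b, e }, { a, b, f }, { a, c, d }, { a, e, f }, { b, c, d }, { b, e, f }, { c, d, e }, { c, d, f }, { a, b, c, d }, { a, b, e, f }, { a, c, d, e }, { a, c, d, f }, { b, c, d, e }, { b, c, d, f }, { c, d, e, f }, { a, b, c, d, e }, { a, b, c, d, f }, { a, c, d, e, f }, { b, c, d, e, f }, X }

Trace:
Take S₀ = 𝒢 ∪ {∅, X} = { {  }, { b }, { a, b, f }, { a, e, f }, { a, b, c, d, e }, X }.
Iteration 1: +5 →
  { f }  = complement { a, b, c, d, e }
  { b, c, d }  = complement { a, e, f }
  { c, d, e }  = complement { a, b, f }
  { a, b, e, f }  = { a, e, f } ∪ { b }
  { a, c, d, e, f }  = complement { b }
  [11 total]
Iteration 2 adds 6:
  { b, f }  = { b } ∪ { f }
  { c, d }  = complement { a, b, e, f }
  { b, c, d, e }  = { c, d, e } ∪ { b, c, d }
  { b, c, d, f }  = { b, c, d } ∪ { f }
  { c, d, e, f }  = { c, d, e } ∪ { f }
  { a, b, c, d, f }  = { b, c, d } ∪ { a, b, f }
  [17 total]
Iteration 3: 7 new —
  { e }  = complement { a, b, c, d, f }
  { a, b }  = complement { c, d, e, f }
  { a, e }  = complement { b, c, d, f }
  { a, f }  = complement { b, c, d, e }
  { c, d, f }  = { c, d } ∪ { f }
  { a, c, d, e }  = complement { b, f }
  { b, c, d, e, f }  = { c, d, e } ∪ { b, c, d, f }
  [24 total]
Iteration 4. New:
  { a }  = complement { b, c, d, e, f }
  { b, e }  = { b } ∪ { e }
  { e, f }  = { f } ∪ { e }
  { a, b, e }  = complement { c, d, f }
  { b, e, f }  = { b, f } ∪ { e }
  { a, b, c, d }  = { c, d } ∪ { a, b }
  { a, c, d, f }  = { c, d } ∪ { a, f }
  [31 total]
Iteration 5: +1 →
  { a, c, d }  = complement { b, e, f }
  [32 total]
Iteration 6: already closed under ᶜ and ∪.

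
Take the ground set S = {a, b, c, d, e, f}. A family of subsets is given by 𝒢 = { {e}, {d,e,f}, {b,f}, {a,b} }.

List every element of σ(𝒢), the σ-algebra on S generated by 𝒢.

σ(𝒢) (64 sets): { ∅, {a}, {b}, {c}, {d}, {e}, {f}, {a,b}, {a,c}, {a,d}, {a,e}, {a,f}, {b,c}, {b,d}, {b,e}, {b,f}, {c,d}, {c,e}, {c,f}, {d,e}, {d,f}, {e,f}, {a,b,c}, {a,b,d}, {a,b,e}, {a,b,f}, {a,c,d}, {a,c,e}, {a,c,f}, {a,d,e}, {a,d,f}, {a,e,f}, {b,c,d}, {b,c,e}, {b,c,f}, {b,d,e}, {b,d,f}, {b,e,f}, {c,d,e}, {c,d,f}, {c,e,f}, {d,e,f}, {a,b,c,d}, {a,b,c,e}, {a,b,c,f}, {a,b,d,e}, {a,b,d,f}, {a,b,e,f}, {a,c,d,e}, {a,c,d,f}, {a,c,e,f}, {a,d,e,f}, {b,c,d,e}, {b,c,d,f}, {b,c,e,f}, {b,d,e,f}, {c,d,e,f}, {a,b,c,d,e}, {a,b,c,d,f}, {a,b,c,e,f}, {a,b,d,e,f}, {a,c,d,e,f}, {b,c,d,e,f}, S }

Check:
Initial family (6 sets): { ∅, {e}, {a,b}, {b,f}, {d,e,f}, S }.
Step 1. New:
  {a,b,c}  = ᶜ of {d,e,f}
  {a,b,e}  = {a,b} ∪ {e}
  {a,b,f}  = {a,b} ∪ {b,f}
  {b,e,f}  = {b,f} ∪ {e}
  {a,c,d,e}  = ᶜ of {b,f}
  {b,d,e,f}  = {b,f} ∪ {d,e,f}
  {c,d,e,f}  = ᶜ of {a,b}
  {a,b,c,d,f}  = ᶜ of {e}
  {a,b,d,e,f}  = {a,b} ∪ {d,e,f}
Step 2: 12 new —
  {c}  = ᶜ of {a,b,d,e,f}
  {a,c}  = ᶜ of {b,d,e,f}
  {a,c,d}  = ᶜ of {b,e,f}
  {c,d,e}  = ᶜ of {a,b,f}
  {c,d,f}  = ᶜ of {a,b,e}
  {a,b,c,e}  = {a,b,c} ∪ {e}
  {a,b,c,f}  = {a,b,c} ∪ {b,f}
  {a,b,e,f}  = {a,b} ∪ {b,e,f}
  {a,b,c,d,e}  = {a,b,c} ∪ {a,c,d,e}
  {a,b,c,e,f}  = {a,b,c} ∪ {b,e,f}
  {a,c,d,e,f}  = {c,d,e,f} ∪ {a,c,d,e}
  {b,c,d,e,f}  = {c,d,e,f} ∪ {b,f}
Step 3. New:
  {a}  = ᶜ of {b,c,d,e,f}
  {b}  = ᶜ of {a,c,d,e,f}
  {d}  = ᶜ of {a,b,c,e,f}
  {f}  = ᶜ of {a,b,c,d,e}
  {c,d}  = ᶜ of {a,b,e,f}
  {c,e}  = {e} ∪ {c}
  {d,e}  = ᶜ of {a,b,c,f}
  {d,f}  = ᶜ of {a,b,c,e}
  {a,c,e}  = {a,c} ∪ {e}
  {b,c,f}  = {b,f} ∪ {c}
  {a,b,c,d}  = {a,c,d} ∪ {a,b,c}
  {a,c,d,f}  = {a,c,d} ∪ {c,d,f}
  {b,c,d,f}  = {c,d,f} ∪ {b,f}
  {b,c,e,f}  = {b,e,f} ∪ {c}
Step 4. New:
  {a,d}  = ᶜ of {b,c,e,f}
  {a,e}  = ᶜ of {b,c,d,f}
  {a,f}  = {a} ∪ {f}
  {b,c}  = {b} ∪ {c}
  {b,d}  = {b} ∪ {d}
  {b,e}  = ᶜ of {a,c,d,f}
  {c,f}  = {c} ∪ {f}
  {e,f}  = ᶜ of {a,b,c,d}
  {a,b,d}  = {a,b} ∪ {d}
  {a,c,f}  = {a,c} ∪ {f}
  {a,d,e}  = ᶜ of {b,c,f}
  {a,d,f}  = {a} ∪ {d,f}
  {b,c,d}  = {c,d} ∪ {b}
  {b,c,e}  = {b} ∪ {c,e}
  {b,d,e}  = {b} ∪ {d,e}
  {b,d,f}  = ᶜ of {a,c,e}
  {c,e,f}  = {c,e} ∪ {f}
  {a,b,d,e}  = {d,e} ∪ {a,b}
  {a,b,d,f}  = ᶜ of {c,e}
  {a,c,e,f}  = {a,c,e} ∪ {f}
  {a,d,e,f}  = {d,e,f} ∪ {a}
  {b,c,d,e}  = {b} ∪ {c,d,e}
Step 5 adds 1:
  {a,e,f}  = ᶜ of {b,c,d}
Step 6: no new sets; the family is a σ-algebra.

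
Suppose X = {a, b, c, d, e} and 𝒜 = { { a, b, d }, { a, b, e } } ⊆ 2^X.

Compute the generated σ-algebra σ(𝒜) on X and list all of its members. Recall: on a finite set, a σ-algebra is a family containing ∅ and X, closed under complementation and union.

Initial family (4 sets): { ∅, { a, b, d }, { a, b, e }, X }.
Iteration 1. New:
  { c, d }  = { a, b, e }ᶜ
  { c, e }  = { a, b, d }ᶜ
  { a, b, d, e }  = { a, b, e } ∪ { a, b, d }
  — 7 sets.
Iteration 2. New:
  { c }  = { a, b, d, e }ᶜ
  { c, d, e }  = { c, d } ∪ { c, e }
  { a, b, c, d }  = { c, d } ∪ { a, b, d }
  { a, b, c, e }  = { a, b, e } ∪ { c, e }
  — 11 sets.
Iteration 3. New:
  { d }  = { a, b, c, e }ᶜ
  { e }  = { a, b, c, d }ᶜ
  { a, b }  = { c, d, e }ᶜ
  — 14 sets.
Iteration 4 (2 new):
  { d, e }  = { d } ∪ { e }
  { a, b, c }  = { c } ∪ { a, b }
  — 16 sets.
After Iteration 5 the family is unchanged; done.

σ(𝒜) = { ∅, { c }, { d }, { e }, { a, b }, { c, d }, { c, e }, { d, e }, { a, b, c }, { a, b, d }, { a, b, e }, { c, d, e }, { a, b, c, d }, { a, b, c, e }, { a, b, d, e }, X }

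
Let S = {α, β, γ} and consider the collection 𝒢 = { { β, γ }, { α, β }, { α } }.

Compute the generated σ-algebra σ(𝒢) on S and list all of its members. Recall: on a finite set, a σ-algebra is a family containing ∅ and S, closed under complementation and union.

Take S₀ = 𝒢 ∪ {∅, S} = { ∅, { α }, { α, β }, { β, γ }, S }.
Iteration 1: +1 →
  { γ }  = complement { α, β }
Iteration 2 adds 1:
  { α, γ }  = { γ } ∪ { α }
Iteration 3 (1 new):
  { β }  = complement { α, γ }
Iteration 4: no new sets; the family is a σ-algebra.

|σ(𝒢)| = 8.  σ(𝒢) = { ∅, { α }, { β }, { γ }, { α, β }, { α, γ }, { β, γ }, S }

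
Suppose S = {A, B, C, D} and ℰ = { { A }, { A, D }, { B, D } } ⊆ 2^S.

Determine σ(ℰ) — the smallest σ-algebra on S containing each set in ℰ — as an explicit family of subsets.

Answer: σ(ℰ) = { {  }, { A }, { B }, { C }, { D }, { A, B }, { A, C }, { A, D }, { B, C }, { B, D }, { C, D }, { A, B, C }, { A, B, D }, { A, C, D }, { B, C, D }, S }

Trace:
Initial family (5 sets): { {  }, { A }, { A, D }, { B, D }, S }.
Iteration 1: +4 →
  { A, C }  = complement { B, D }
  { B, C }  = complement { A, D }
  { A, B, D }  = { A, D } ∪ { B, D }
  { B, C, D }  = complement { A }
  — 9 sets.
Iteration 2: +3 →
  { C }  = complement { A, B, D }
  { A, B, C }  = { B, C } ∪ { A, C }
  { A, C, D }  = { A, D } ∪ { A, C }
  — 12 sets.
Iteration 3: 2 new —
  { B }  = complement { A, C, D }
  { D }  = complement { A, B, C }
  — 14 sets.
Iteration 4: 2 new —
  { A, B }  = { B } ∪ { A }
  { C, D }  = { C } ∪ { D }
  — 16 sets.
After Iteration 5 the family is unchanged; done.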